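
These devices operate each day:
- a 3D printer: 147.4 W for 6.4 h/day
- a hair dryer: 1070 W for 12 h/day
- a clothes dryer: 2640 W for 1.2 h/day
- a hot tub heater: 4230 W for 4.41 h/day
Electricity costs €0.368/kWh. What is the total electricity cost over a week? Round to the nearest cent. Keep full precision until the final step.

3D printer: 147.4 W × 6.4 h × 7 d = 6,604 Wh = 6.604 kWh
hair dryer: 1070 W × 12 h × 7 d = 89,880 Wh = 89.88 kWh
clothes dryer: 2640 W × 1.2 h × 7 d = 22,176 Wh = 22.18 kWh
hot tub heater: 4230 W × 4.41 h × 7 d = 130,580 Wh = 130.6 kWh
Total energy = 6.604 + 89.88 + 22.18 + 130.6 = 249.2 kWh
Cost = 249.2 kWh × €0.368 = €91.72

€91.72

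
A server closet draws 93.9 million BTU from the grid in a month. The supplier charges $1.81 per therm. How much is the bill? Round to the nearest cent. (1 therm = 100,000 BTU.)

93.9 million BTU × (10 therm/million BTU) = 939 therm
Cost = 939 therm × $1.81/therm = $1,699.59

$1699.59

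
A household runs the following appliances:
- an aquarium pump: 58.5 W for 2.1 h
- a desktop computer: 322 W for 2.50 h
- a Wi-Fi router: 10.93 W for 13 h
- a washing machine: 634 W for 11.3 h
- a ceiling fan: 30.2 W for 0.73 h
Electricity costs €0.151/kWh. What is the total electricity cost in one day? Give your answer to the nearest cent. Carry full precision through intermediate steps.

€1.25

aquarium pump: 58.5 W × 2.1 h = 123 Wh = 0.1229 kWh
desktop computer: 322 W × 2.50 h = 805 Wh = 0.805 kWh
Wi-Fi router: 10.93 W × 13 h = 142 Wh = 0.1421 kWh
washing machine: 634 W × 11.3 h = 7,164 Wh = 7.164 kWh
ceiling fan: 30.2 W × 0.73 h = 22 Wh = 0.02205 kWh
Total energy = 0.1229 + 0.805 + 0.1421 + 7.164 + 0.02205 = 8.256 kWh
Cost = 8.256 kWh × €0.151 = €1.25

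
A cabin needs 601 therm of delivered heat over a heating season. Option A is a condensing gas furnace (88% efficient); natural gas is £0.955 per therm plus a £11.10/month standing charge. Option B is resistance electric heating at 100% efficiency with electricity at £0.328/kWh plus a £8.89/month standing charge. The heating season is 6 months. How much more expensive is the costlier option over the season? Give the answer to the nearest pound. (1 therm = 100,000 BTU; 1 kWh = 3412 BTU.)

£5112

Heat load = 601 therm × 100,000 = 60,100,000 BTU
Gas: input = 60,100,000 / 0.880 = 68,295,455 BTU = 683 therm → 683 × £0.955 = £652.22; + 6 × £11.10 standing = £718.82
Electric: 60,100,000 BTU / 3412 = 17,610 kWh → × £0.328 = £5,777.49; + 6 × £8.89 standing = £5,830.83
Difference = |£718.82 − £5,830.83| = £5,112.01 ≈ £5112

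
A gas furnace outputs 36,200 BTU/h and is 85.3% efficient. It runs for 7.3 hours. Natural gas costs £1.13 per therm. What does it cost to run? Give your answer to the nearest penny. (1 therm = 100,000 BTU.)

Heat delivered = 36,200 BTU/h × 7.3 h = 264,260 BTU
Gas input = 264,260 / 0.853 = 309,801 BTU
= 309,801 / 100,000 = 3.098 therm
Cost = 3.098 × £1.13/therm = £3.50

£3.50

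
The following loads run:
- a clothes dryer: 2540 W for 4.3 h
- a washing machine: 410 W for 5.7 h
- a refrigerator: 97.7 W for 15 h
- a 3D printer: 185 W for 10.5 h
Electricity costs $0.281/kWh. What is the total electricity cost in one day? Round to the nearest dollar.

clothes dryer: 2540 W × 4.3 h = 10,922 Wh = 10.92 kWh
washing machine: 410 W × 5.7 h = 2,337 Wh = 2.337 kWh
refrigerator: 97.7 W × 15 h = 1,466 Wh = 1.466 kWh
3D printer: 185 W × 10.5 h = 1,942 Wh = 1.942 kWh
Total energy = 10.92 + 2.337 + 1.466 + 1.942 = 16.67 kWh
Cost = 16.67 kWh × $0.281 = $4.68 ≈ $5

$5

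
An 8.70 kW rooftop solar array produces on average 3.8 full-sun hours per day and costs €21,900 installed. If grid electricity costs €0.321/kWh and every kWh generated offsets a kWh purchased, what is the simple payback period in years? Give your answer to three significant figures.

5.65 years

Daily generation = 8.70 kW × 3.8 h = 33.06 kWh
Annual generation = 33.06 × 365 = 12067 kWh
Annual savings = 12067 × €0.321 = €3,873.47
Payback = €21,900 / €3,873.47 = 5.65 years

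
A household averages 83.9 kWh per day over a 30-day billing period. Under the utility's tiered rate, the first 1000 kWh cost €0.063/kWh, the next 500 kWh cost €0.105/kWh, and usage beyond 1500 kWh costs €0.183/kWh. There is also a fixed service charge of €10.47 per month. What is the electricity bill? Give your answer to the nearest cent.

€312.08

Usage = 83.9 kWh/day × 30 days = 2517 kWh
First 1000 kWh × €0.063 = €63.00
Next 500 kWh × €0.105 = €52.50
Remaining 1017 kWh × €0.183 = €186.11
Energy charge = €301.61; + service €10.47 = €312.08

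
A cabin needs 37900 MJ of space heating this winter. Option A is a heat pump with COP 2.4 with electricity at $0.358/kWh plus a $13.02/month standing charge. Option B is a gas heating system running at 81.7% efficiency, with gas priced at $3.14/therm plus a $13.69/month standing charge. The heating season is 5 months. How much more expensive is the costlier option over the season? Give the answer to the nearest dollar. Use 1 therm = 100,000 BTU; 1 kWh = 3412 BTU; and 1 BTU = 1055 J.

$187

Heat load = 37900 MJ = 37,900,000,000 J / 1055 = 35,924,171 BTU
Gas: input = 35,924,171 / 0.817 = 43,970,833 BTU = 439.7 therm → 439.7 × $3.14 = $1,380.68; + 5 × $13.69 standing = $1,449.13
Heat pump: 35,924,171 BTU / 3412 = 10,530 kWh heat; / 2.4 = 4,387 kWh in → × $0.358 = $1,570.54; + 5 × $13.02 standing = $1,635.64
Difference = |$1,449.13 − $1,635.64| = $186.51 ≈ $187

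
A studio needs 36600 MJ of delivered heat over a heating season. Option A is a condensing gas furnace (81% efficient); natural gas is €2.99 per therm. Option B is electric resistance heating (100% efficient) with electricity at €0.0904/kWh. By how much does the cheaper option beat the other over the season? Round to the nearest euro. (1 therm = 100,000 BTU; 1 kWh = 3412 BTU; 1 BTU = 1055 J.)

€361

Heat load = 36600 MJ = 36,600,000,000 J / 1055 = 34,691,943 BTU
Gas: input = 34,691,943 / 0.81 = 42,829,559 BTU = 428.3 therm → 428.3 × €2.99 = €1,280.60
Electric: 34,691,943 BTU / 3412 = 10,170 kWh → × €0.0904 = €919.15
Difference = |€1,280.60 − €919.15| = €361.45 ≈ €361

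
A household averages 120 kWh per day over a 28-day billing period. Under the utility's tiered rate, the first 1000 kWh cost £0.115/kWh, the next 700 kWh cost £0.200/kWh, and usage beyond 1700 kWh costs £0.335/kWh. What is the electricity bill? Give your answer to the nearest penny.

Usage = 120 kWh/day × 28 days = 3360 kWh
First 1000 kWh × £0.115 = £115.00
Next 700 kWh × £0.200 = £140.00
Remaining 1660 kWh × £0.335 = £556.10
Total = £811.10

£811.10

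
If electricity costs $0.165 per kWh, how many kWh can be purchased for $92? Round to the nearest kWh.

558 kWh

$92 / $0.165 per kWh = 557.6 kWh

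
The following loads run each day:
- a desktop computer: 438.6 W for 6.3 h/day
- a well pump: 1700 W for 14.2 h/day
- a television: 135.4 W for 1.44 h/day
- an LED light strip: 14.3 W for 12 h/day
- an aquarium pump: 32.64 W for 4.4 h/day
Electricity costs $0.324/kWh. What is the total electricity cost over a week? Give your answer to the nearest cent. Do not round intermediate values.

$62.17

desktop computer: 438.6 W × 6.3 h × 7 d = 19,342 Wh = 19.34 kWh
well pump: 1700 W × 14.2 h × 7 d = 168,980 Wh = 169 kWh
television: 135.4 W × 1.44 h × 7 d = 1,365 Wh = 1.365 kWh
LED light strip: 14.3 W × 12 h × 7 d = 1,201 Wh = 1.201 kWh
aquarium pump: 32.64 W × 4.4 h × 7 d = 1,005 Wh = 1.005 kWh
Total energy = 19.34 + 169 + 1.365 + 1.201 + 1.005 = 191.9 kWh
Cost = 191.9 kWh × $0.324 = $62.17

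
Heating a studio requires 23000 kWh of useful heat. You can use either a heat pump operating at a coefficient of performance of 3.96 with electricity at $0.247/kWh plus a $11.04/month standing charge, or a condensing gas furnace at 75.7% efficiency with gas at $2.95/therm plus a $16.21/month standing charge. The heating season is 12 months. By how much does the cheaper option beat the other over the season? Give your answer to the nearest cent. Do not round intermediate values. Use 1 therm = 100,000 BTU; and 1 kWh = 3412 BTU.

Heat load = 23000 kWh × 3412 = 78,476,000 BTU
Gas: input = 78,476,000 / 0.757 = 103,667,107 BTU = 1,037 therm → 1,037 × $2.95 = $3,058.18; + 12 × $16.21 standing = $3,252.70
Heat pump: 78,476,000 BTU / 3412 = 23,000 kWh heat; / 3.96 = 5,808 kWh in → × $0.247 = $1,434.60; + 12 × $11.04 standing = $1,567.08
Difference = |$3,252.70 − $1,567.08| = $1,685.62

$1685.62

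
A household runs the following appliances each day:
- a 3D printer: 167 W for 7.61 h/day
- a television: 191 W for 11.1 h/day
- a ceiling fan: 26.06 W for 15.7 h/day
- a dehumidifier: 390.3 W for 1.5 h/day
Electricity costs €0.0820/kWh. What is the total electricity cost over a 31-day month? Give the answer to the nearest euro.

3D printer: 167 W × 7.61 h × 31 d = 39,397 Wh = 39.4 kWh
television: 191 W × 11.1 h × 31 d = 65,723 Wh = 65.72 kWh
ceiling fan: 26.06 W × 15.7 h × 31 d = 12,683 Wh = 12.68 kWh
dehumidifier: 390.3 W × 1.5 h × 31 d = 18,149 Wh = 18.15 kWh
Total energy = 39.4 + 65.72 + 12.68 + 18.15 = 136 kWh
Cost = 136 kWh × €0.0820 = €11.15 ≈ €11

€11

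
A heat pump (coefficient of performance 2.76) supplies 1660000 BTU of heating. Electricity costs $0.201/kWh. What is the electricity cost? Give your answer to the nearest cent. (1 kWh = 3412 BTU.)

Heat delivered = 1,660,000 BTU / 3412 = 486.5 kWh
Electrical input = 486.5 kWh / 2.76 = 176.3 kWh
Cost = 176.3 × $0.201/kWh = $35.43

$35.43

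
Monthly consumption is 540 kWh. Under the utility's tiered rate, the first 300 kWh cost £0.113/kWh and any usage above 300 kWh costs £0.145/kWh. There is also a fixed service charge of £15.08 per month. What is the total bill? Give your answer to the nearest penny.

£83.78

First 300 kWh × £0.113 = £33.90
Remaining 240 kWh × £0.145 = £34.80
Energy charge = £68.70; + service £15.08 = £83.78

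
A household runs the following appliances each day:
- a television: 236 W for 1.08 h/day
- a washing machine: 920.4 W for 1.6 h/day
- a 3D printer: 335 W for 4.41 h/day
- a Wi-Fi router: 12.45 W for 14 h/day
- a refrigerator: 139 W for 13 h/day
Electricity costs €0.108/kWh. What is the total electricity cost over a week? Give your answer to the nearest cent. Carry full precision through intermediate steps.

television: 236 W × 1.08 h × 7 d = 1,784 Wh = 1.784 kWh
washing machine: 920.4 W × 1.6 h × 7 d = 10,308 Wh = 10.31 kWh
3D printer: 335 W × 4.41 h × 7 d = 10,341 Wh = 10.34 kWh
Wi-Fi router: 12.45 W × 14 h × 7 d = 1,220 Wh = 1.22 kWh
refrigerator: 139 W × 13 h × 7 d = 12,649 Wh = 12.65 kWh
Total energy = 1.784 + 10.31 + 10.34 + 1.22 + 12.65 = 36.3 kWh
Cost = 36.3 kWh × €0.108 = €3.92

€3.92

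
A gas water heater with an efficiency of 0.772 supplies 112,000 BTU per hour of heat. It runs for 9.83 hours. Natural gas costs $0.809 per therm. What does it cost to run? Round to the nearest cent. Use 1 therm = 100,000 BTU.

Heat delivered = 112,000 BTU/h × 9.83 h = 1,100,960 BTU
Gas input = 1,100,960 / 0.772 = 1,426,114 BTU
= 1,426,114 / 100,000 = 14.26 therm
Cost = 14.26 × $0.809/therm = $11.54

$11.54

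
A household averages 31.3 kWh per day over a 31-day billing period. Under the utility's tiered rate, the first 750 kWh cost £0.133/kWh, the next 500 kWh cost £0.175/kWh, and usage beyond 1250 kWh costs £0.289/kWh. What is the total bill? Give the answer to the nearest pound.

£138

Usage = 31.3 kWh/day × 31 days = 970.3 kWh
First 750 kWh × £0.133 = £99.75
Next 220.3 kWh × £0.175 = £38.55
Remaining tier: 0 kWh (not reached)
Total = £138.30 ≈ £138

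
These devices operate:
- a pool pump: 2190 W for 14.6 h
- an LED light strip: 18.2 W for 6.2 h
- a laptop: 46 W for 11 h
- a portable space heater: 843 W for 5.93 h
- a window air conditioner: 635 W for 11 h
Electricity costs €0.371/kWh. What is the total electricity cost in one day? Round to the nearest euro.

pool pump: 2190 W × 14.6 h = 31,974 Wh = 31.97 kWh
LED light strip: 18.2 W × 6.2 h = 113 Wh = 0.1128 kWh
laptop: 46 W × 11 h = 506 Wh = 0.506 kWh
portable space heater: 843 W × 5.93 h = 4,999 Wh = 4.999 kWh
window air conditioner: 635 W × 11 h = 6,985 Wh = 6.985 kWh
Total energy = 31.97 + 0.1128 + 0.506 + 4.999 + 6.985 = 44.58 kWh
Cost = 44.58 kWh × €0.371 = €16.54 ≈ €17

€17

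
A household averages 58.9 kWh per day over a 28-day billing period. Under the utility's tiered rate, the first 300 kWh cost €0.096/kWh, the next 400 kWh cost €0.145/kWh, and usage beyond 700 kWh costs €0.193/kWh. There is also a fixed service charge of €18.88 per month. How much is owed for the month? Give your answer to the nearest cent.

Usage = 58.9 kWh/day × 28 days = 1649.2 kWh
First 300 kWh × €0.096 = €28.80
Next 400 kWh × €0.145 = €58.00
Remaining 949.2 kWh × €0.193 = €183.20
Energy charge = €270.00; + service €18.88 = €288.88

€288.88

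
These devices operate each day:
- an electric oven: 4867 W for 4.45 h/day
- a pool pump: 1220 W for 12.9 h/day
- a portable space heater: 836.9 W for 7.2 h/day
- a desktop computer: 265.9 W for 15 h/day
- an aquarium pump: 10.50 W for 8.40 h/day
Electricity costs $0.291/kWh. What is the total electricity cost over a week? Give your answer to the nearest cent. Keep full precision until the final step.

electric oven: 4867 W × 4.45 h × 7 d = 151,607 Wh = 151.6 kWh
pool pump: 1220 W × 12.9 h × 7 d = 110,166 Wh = 110.2 kWh
portable space heater: 836.9 W × 7.2 h × 7 d = 42,180 Wh = 42.18 kWh
desktop computer: 265.9 W × 15 h × 7 d = 27,919 Wh = 27.92 kWh
aquarium pump: 10.50 W × 8.40 h × 7 d = 617 Wh = 0.6174 kWh
Total energy = 151.6 + 110.2 + 42.18 + 27.92 + 0.6174 = 332.5 kWh
Cost = 332.5 kWh × $0.291 = $96.75

$96.75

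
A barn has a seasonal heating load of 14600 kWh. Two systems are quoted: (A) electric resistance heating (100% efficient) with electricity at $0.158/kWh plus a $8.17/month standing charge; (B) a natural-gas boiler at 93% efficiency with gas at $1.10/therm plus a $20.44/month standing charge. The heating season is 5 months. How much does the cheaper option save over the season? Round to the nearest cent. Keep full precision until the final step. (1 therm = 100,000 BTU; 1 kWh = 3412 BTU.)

Heat load = 14600 kWh × 3412 = 49,815,200 BTU
Gas: input = 49,815,200 / 0.93 = 53,564,731 BTU = 535.6 therm → 535.6 × $1.10 = $589.21; + 5 × $20.44 standing = $691.41
Electric: 49,815,200 BTU / 3412 = 14,600 kWh → × $0.158 = $2,306.80; + 5 × $8.17 standing = $2,347.65
Difference = |$691.41 − $2,347.65| = $1,656.24

$1656.24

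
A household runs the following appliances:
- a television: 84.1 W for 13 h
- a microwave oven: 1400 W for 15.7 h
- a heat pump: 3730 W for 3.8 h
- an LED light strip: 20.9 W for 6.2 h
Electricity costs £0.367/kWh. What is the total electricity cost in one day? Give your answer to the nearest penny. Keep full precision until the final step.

£13.72

television: 84.1 W × 13 h = 1,093 Wh = 1.093 kWh
microwave oven: 1400 W × 15.7 h = 21,980 Wh = 21.98 kWh
heat pump: 3730 W × 3.8 h = 14,174 Wh = 14.17 kWh
LED light strip: 20.9 W × 6.2 h = 130 Wh = 0.1296 kWh
Total energy = 1.093 + 21.98 + 14.17 + 0.1296 = 37.38 kWh
Cost = 37.38 kWh × £0.367 = £13.72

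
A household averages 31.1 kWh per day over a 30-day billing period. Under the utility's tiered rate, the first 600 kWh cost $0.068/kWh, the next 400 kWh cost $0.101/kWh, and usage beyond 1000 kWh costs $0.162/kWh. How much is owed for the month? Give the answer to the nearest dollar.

$74

Usage = 31.1 kWh/day × 30 days = 933 kWh
First 600 kWh × $0.068 = $40.80
Next 333 kWh × $0.101 = $33.63
Remaining tier: 0 kWh (not reached)
Total = $74.43 ≈ $74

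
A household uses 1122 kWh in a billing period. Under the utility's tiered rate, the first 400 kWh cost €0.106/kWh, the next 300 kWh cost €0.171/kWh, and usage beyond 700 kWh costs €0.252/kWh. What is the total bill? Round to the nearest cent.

First 400 kWh × €0.106 = €42.40
Next 300 kWh × €0.171 = €51.30
Remaining 422 kWh × €0.252 = €106.34
Total = €200.04

€200.04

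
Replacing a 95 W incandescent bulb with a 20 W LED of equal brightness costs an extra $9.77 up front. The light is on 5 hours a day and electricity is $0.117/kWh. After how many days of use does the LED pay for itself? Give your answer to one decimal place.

222.7 days

Power saved = 95 − 20 = 75 W
Daily energy saved = 75 W × 5 h = 375 Wh = 0.375 kWh
Daily savings = 0.375 × $0.117 = $0.0439
Payback = $9.77 / $0.0439 per day = 222.7 days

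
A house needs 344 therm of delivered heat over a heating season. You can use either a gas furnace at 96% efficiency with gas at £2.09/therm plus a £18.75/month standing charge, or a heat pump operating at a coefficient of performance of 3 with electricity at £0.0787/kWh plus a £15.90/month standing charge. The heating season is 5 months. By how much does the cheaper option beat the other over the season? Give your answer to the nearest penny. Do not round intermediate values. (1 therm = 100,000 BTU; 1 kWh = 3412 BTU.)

Heat load = 344 therm × 100,000 = 34,400,000 BTU
Gas: input = 34,400,000 / 0.96 = 35,833,333 BTU = 358.3 therm → 358.3 × £2.09 = £748.92; + 5 × £18.75 standing = £842.67
Heat pump: 34,400,000 BTU / 3412 = 10,080 kWh heat; / 3 = 3,361 kWh in → × £0.0787 = £264.49; + 5 × £15.90 standing = £343.99
Difference = |£842.67 − £343.99| = £498.68

£498.68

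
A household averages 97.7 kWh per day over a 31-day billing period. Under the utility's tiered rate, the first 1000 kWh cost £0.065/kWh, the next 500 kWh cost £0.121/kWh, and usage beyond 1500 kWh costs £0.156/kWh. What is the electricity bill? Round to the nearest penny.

Usage = 97.7 kWh/day × 31 days = 3028.7 kWh
First 1000 kWh × £0.065 = £65.00
Next 500 kWh × £0.121 = £60.50
Remaining 1528.7 kWh × £0.156 = £238.48
Total = £363.98

£363.98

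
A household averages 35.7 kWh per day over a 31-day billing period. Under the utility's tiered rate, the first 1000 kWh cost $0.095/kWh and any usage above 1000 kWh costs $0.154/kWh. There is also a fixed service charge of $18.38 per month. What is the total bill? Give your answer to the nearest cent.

Usage = 35.7 kWh/day × 31 days = 1106.7 kWh
First 1000 kWh × $0.095 = $95.00
Remaining 106.7 kWh × $0.154 = $16.43
Energy charge = $111.43; + service $18.38 = $129.81

$129.81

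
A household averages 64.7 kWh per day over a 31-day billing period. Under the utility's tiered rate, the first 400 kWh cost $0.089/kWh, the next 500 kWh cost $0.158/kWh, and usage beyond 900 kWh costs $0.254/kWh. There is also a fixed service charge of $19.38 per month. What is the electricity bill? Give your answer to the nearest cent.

$414.83

Usage = 64.7 kWh/day × 31 days = 2005.7 kWh
First 400 kWh × $0.089 = $35.60
Next 500 kWh × $0.158 = $79.00
Remaining 1105.7 kWh × $0.254 = $280.85
Energy charge = $395.45; + service $19.38 = $414.83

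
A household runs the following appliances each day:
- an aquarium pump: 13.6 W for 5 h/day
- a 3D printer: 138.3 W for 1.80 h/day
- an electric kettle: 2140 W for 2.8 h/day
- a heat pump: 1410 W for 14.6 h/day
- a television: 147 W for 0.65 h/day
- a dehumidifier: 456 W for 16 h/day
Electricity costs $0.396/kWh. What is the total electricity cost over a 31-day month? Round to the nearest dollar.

aquarium pump: 13.6 W × 5 h × 31 d = 2,108 Wh = 2.108 kWh
3D printer: 138.3 W × 1.80 h × 31 d = 7,717 Wh = 7.717 kWh
electric kettle: 2140 W × 2.8 h × 31 d = 185,752 Wh = 185.8 kWh
heat pump: 1410 W × 14.6 h × 31 d = 638,166 Wh = 638.2 kWh
television: 147 W × 0.65 h × 31 d = 2,962 Wh = 2.962 kWh
dehumidifier: 456 W × 16 h × 31 d = 226,176 Wh = 226.2 kWh
Total energy = 2.108 + 7.717 + 185.8 + 638.2 + 2.962 + 226.2 = 1,063 kWh
Cost = 1,063 kWh × $0.396 = $420.90 ≈ $421

$421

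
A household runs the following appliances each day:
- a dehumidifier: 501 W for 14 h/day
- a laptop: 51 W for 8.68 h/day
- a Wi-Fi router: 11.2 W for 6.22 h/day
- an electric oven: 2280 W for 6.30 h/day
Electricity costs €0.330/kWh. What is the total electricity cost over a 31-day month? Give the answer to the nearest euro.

€224

dehumidifier: 501 W × 14 h × 31 d = 217,434 Wh = 217.4 kWh
laptop: 51 W × 8.68 h × 31 d = 13,723 Wh = 13.72 kWh
Wi-Fi router: 11.2 W × 6.22 h × 31 d = 2,160 Wh = 2.16 kWh
electric oven: 2280 W × 6.30 h × 31 d = 445,284 Wh = 445.3 kWh
Total energy = 217.4 + 13.72 + 2.16 + 445.3 = 678.6 kWh
Cost = 678.6 kWh × €0.330 = €223.94 ≈ €224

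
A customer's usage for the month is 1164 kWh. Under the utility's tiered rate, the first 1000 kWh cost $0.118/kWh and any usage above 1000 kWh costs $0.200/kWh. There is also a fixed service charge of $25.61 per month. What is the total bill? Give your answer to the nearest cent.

First 1000 kWh × $0.118 = $118.00
Remaining 164 kWh × $0.200 = $32.80
Energy charge = $150.80; + service $25.61 = $176.41

$176.41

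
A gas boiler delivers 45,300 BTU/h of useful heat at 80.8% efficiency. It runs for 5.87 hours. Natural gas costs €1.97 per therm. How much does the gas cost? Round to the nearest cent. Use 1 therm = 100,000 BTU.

€6.48

Heat delivered = 45,300 BTU/h × 5.87 h = 265,911 BTU
Gas input = 265,911 / 0.808 = 329,098 BTU
= 329,098 / 100,000 = 3.291 therm
Cost = 3.291 × €1.97/therm = €6.48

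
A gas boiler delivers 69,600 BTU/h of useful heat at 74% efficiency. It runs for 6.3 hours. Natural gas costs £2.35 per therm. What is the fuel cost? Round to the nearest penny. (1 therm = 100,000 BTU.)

£13.92

Heat delivered = 69,600 BTU/h × 6.3 h = 438,480 BTU
Gas input = 438,480 / 0.74 = 592,541 BTU
= 592,541 / 100,000 = 5.925 therm
Cost = 5.925 × £2.35/therm = £13.92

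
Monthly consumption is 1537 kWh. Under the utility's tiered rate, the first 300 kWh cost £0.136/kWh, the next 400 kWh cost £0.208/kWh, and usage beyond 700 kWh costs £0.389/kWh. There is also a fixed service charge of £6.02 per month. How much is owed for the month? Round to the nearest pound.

First 300 kWh × £0.136 = £40.80
Next 400 kWh × £0.208 = £83.20
Remaining 837 kWh × £0.389 = £325.59
Energy charge = £449.59; + service £6.02 = £455.61 ≈ £456

£456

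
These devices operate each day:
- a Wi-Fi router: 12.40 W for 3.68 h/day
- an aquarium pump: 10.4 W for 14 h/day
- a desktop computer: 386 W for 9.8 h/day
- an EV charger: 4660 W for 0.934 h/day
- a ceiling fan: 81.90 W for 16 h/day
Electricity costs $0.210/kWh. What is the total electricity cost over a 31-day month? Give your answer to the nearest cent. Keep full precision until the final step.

Wi-Fi router: 12.40 W × 3.68 h × 31 d = 1,415 Wh = 1.415 kWh
aquarium pump: 10.4 W × 14 h × 31 d = 4,514 Wh = 4.514 kWh
desktop computer: 386 W × 9.8 h × 31 d = 117,267 Wh = 117.3 kWh
EV charger: 4660 W × 0.934 h × 31 d = 134,926 Wh = 134.9 kWh
ceiling fan: 81.90 W × 16 h × 31 d = 40,622 Wh = 40.62 kWh
Total energy = 1.415 + 4.514 + 117.3 + 134.9 + 40.62 = 298.7 kWh
Cost = 298.7 kWh × $0.210 = $62.74

$62.74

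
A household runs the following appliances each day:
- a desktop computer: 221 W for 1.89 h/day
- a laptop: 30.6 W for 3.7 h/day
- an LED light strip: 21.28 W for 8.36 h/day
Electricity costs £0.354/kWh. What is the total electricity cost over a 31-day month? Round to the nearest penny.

£7.78

desktop computer: 221 W × 1.89 h × 31 d = 12,948 Wh = 12.95 kWh
laptop: 30.6 W × 3.7 h × 31 d = 3,510 Wh = 3.51 kWh
LED light strip: 21.28 W × 8.36 h × 31 d = 5,515 Wh = 5.515 kWh
Total energy = 12.95 + 3.51 + 5.515 = 21.97 kWh
Cost = 21.97 kWh × £0.354 = £7.78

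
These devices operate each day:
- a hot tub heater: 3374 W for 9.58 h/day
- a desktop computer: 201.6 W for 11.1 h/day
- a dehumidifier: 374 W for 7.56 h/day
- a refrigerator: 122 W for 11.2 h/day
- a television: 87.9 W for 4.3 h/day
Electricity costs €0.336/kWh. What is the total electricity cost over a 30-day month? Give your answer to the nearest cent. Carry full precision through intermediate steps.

hot tub heater: 3374 W × 9.58 h × 30 d = 969,688 Wh = 969.7 kWh
desktop computer: 201.6 W × 11.1 h × 30 d = 67,133 Wh = 67.13 kWh
dehumidifier: 374 W × 7.56 h × 30 d = 84,823 Wh = 84.82 kWh
refrigerator: 122 W × 11.2 h × 30 d = 40,992 Wh = 40.99 kWh
television: 87.9 W × 4.3 h × 30 d = 11,339 Wh = 11.34 kWh
Total energy = 969.7 + 67.13 + 84.82 + 40.99 + 11.34 = 1,174 kWh
Cost = 1,174 kWh × €0.336 = €394.46

€394.46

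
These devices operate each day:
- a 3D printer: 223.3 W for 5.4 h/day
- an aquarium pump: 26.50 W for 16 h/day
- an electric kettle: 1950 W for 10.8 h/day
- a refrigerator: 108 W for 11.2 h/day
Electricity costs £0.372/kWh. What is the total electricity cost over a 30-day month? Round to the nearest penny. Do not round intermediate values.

£266.72

3D printer: 223.3 W × 5.4 h × 30 d = 36,175 Wh = 36.17 kWh
aquarium pump: 26.50 W × 16 h × 30 d = 12,720 Wh = 12.72 kWh
electric kettle: 1950 W × 10.8 h × 30 d = 631,800 Wh = 631.8 kWh
refrigerator: 108 W × 11.2 h × 30 d = 36,288 Wh = 36.29 kWh
Total energy = 36.17 + 12.72 + 631.8 + 36.29 = 717 kWh
Cost = 717 kWh × £0.372 = £266.72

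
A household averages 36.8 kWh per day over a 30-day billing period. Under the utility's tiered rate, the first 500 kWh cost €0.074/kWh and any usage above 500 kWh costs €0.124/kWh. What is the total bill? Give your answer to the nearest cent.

Usage = 36.8 kWh/day × 30 days = 1104 kWh
First 500 kWh × €0.074 = €37.00
Remaining 604 kWh × €0.124 = €74.90
Total = €111.90

€111.90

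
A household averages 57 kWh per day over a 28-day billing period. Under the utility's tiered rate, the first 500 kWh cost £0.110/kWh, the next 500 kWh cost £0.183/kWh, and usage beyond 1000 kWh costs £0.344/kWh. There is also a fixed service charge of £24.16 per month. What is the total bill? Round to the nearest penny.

£375.68

Usage = 57 kWh/day × 28 days = 1596 kWh
First 500 kWh × £0.110 = £55.00
Next 500 kWh × £0.183 = £91.50
Remaining 596 kWh × £0.344 = £205.02
Energy charge = £351.52; + service £24.16 = £375.68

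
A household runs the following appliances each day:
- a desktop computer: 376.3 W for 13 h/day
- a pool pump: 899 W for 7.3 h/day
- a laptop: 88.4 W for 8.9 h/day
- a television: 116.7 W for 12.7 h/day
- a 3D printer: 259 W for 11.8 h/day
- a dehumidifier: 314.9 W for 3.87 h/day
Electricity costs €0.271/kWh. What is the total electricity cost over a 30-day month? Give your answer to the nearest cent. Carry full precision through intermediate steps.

€146.33

desktop computer: 376.3 W × 13 h × 30 d = 146,757 Wh = 146.8 kWh
pool pump: 899 W × 7.3 h × 30 d = 196,881 Wh = 196.9 kWh
laptop: 88.4 W × 8.9 h × 30 d = 23,603 Wh = 23.6 kWh
television: 116.7 W × 12.7 h × 30 d = 44,463 Wh = 44.46 kWh
3D printer: 259 W × 11.8 h × 30 d = 91,686 Wh = 91.69 kWh
dehumidifier: 314.9 W × 3.87 h × 30 d = 36,560 Wh = 36.56 kWh
Total energy = 146.8 + 196.9 + 23.6 + 44.46 + 91.69 + 36.56 = 539.9 kWh
Cost = 539.9 kWh × €0.271 = €146.33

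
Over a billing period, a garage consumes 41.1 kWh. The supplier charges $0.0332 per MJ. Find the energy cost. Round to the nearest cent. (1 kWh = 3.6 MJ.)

$4.91

41.1 kWh × (3.6 MJ/kWh) = 148 MJ
Cost = 148 MJ × $0.0332/MJ = $4.91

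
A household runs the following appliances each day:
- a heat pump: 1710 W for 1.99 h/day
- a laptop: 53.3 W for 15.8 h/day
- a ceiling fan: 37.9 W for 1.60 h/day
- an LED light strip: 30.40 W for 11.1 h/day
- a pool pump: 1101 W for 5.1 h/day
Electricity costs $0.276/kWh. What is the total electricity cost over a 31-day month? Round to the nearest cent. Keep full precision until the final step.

heat pump: 1710 W × 1.99 h × 31 d = 105,490 Wh = 105.5 kWh
laptop: 53.3 W × 15.8 h × 31 d = 26,106 Wh = 26.11 kWh
ceiling fan: 37.9 W × 1.60 h × 31 d = 1,880 Wh = 1.88 kWh
LED light strip: 30.40 W × 11.1 h × 31 d = 10,461 Wh = 10.46 kWh
pool pump: 1101 W × 5.1 h × 31 d = 174,068 Wh = 174.1 kWh
Total energy = 105.5 + 26.11 + 1.88 + 10.46 + 174.1 = 318 kWh
Cost = 318 kWh × $0.276 = $87.77

$87.77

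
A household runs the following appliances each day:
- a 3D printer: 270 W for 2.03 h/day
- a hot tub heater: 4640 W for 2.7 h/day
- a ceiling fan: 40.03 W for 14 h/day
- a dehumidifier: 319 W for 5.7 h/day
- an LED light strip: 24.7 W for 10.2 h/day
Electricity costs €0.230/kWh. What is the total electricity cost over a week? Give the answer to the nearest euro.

3D printer: 270 W × 2.03 h × 7 d = 3,837 Wh = 3.837 kWh
hot tub heater: 4640 W × 2.7 h × 7 d = 87,696 Wh = 87.7 kWh
ceiling fan: 40.03 W × 14 h × 7 d = 3,923 Wh = 3.923 kWh
dehumidifier: 319 W × 5.7 h × 7 d = 12,728 Wh = 12.73 kWh
LED light strip: 24.7 W × 10.2 h × 7 d = 1,764 Wh = 1.764 kWh
Total energy = 3.837 + 87.7 + 3.923 + 12.73 + 1.764 = 109.9 kWh
Cost = 109.9 kWh × €0.230 = €25.29 ≈ €25

€25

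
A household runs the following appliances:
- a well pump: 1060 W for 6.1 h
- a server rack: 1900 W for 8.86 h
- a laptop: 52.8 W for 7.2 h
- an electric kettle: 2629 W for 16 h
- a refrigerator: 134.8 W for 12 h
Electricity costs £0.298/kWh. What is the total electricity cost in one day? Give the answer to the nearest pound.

£20

well pump: 1060 W × 6.1 h = 6,466 Wh = 6.466 kWh
server rack: 1900 W × 8.86 h = 16,834 Wh = 16.83 kWh
laptop: 52.8 W × 7.2 h = 380 Wh = 0.3802 kWh
electric kettle: 2629 W × 16 h = 42,064 Wh = 42.06 kWh
refrigerator: 134.8 W × 12 h = 1,618 Wh = 1.618 kWh
Total energy = 6.466 + 16.83 + 0.3802 + 42.06 + 1.618 = 67.36 kWh
Cost = 67.36 kWh × £0.298 = £20.07 ≈ £20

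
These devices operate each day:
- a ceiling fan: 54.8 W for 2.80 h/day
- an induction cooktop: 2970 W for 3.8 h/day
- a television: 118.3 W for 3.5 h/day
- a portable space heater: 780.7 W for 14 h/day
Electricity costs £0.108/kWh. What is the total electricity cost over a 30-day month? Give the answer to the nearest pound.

ceiling fan: 54.8 W × 2.80 h × 30 d = 4,603 Wh = 4.603 kWh
induction cooktop: 2970 W × 3.8 h × 30 d = 338,580 Wh = 338.6 kWh
television: 118.3 W × 3.5 h × 30 d = 12,422 Wh = 12.42 kWh
portable space heater: 780.7 W × 14 h × 30 d = 327,894 Wh = 327.9 kWh
Total energy = 4.603 + 338.6 + 12.42 + 327.9 = 683.5 kWh
Cost = 683.5 kWh × £0.108 = £73.82 ≈ £74

£74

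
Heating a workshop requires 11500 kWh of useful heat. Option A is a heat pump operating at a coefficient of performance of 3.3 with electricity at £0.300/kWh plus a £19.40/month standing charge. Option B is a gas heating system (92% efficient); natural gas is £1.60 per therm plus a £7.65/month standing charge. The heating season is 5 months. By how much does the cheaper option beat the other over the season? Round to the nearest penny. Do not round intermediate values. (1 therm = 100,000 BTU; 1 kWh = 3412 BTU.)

Heat load = 11500 kWh × 3412 = 39,238,000 BTU
Gas: input = 39,238,000 / 0.92 = 42,650,000 BTU = 426.5 therm → 426.5 × £1.60 = £682.40; + 5 × £7.65 standing = £720.65
Heat pump: 39,238,000 BTU / 3412 = 11,500 kWh heat; / 3.3 = 3,485 kWh in → × £0.300 = £1,045.45; + 5 × £19.40 standing = £1,142.45
Difference = |£720.65 − £1,142.45| = £421.80

£421.80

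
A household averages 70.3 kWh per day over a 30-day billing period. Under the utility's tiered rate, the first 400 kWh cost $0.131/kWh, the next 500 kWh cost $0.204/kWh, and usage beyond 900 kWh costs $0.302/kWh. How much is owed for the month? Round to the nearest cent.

Usage = 70.3 kWh/day × 30 days = 2109 kWh
First 400 kWh × $0.131 = $52.40
Next 500 kWh × $0.204 = $102.00
Remaining 1209 kWh × $0.302 = $365.12
Total = $519.52

$519.52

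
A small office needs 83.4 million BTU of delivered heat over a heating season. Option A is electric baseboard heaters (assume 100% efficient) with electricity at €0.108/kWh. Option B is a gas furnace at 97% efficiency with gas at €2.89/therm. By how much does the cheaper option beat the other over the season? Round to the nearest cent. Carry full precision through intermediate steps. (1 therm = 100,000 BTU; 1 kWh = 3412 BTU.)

Heat load = 83.4 × 10⁶ BTU = 83,400,000 BTU
Gas: input = 83,400,000 / 0.97 = 85,979,381 BTU = 859.8 therm → 859.8 × €2.89 = €2,484.80
Electric: 83,400,000 BTU / 3412 = 24,440 kWh → × €0.108 = €2,639.86
Difference = |€2,484.80 − €2,639.86| = €155.06

€155.06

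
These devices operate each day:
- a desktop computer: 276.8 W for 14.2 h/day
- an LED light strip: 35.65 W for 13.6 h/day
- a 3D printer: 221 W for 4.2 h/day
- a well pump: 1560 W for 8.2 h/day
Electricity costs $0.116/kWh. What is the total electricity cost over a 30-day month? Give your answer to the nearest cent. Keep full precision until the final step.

desktop computer: 276.8 W × 14.2 h × 30 d = 117,917 Wh = 117.9 kWh
LED light strip: 35.65 W × 13.6 h × 30 d = 14,545 Wh = 14.55 kWh
3D printer: 221 W × 4.2 h × 30 d = 27,846 Wh = 27.85 kWh
well pump: 1560 W × 8.2 h × 30 d = 383,760 Wh = 383.8 kWh
Total energy = 117.9 + 14.55 + 27.85 + 383.8 = 544.1 kWh
Cost = 544.1 kWh × $0.116 = $63.11

$63.11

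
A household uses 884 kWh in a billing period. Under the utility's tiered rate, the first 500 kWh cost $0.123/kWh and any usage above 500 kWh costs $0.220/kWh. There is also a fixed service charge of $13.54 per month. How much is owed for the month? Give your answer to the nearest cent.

First 500 kWh × $0.123 = $61.50
Remaining 384 kWh × $0.220 = $84.48
Energy charge = $145.98; + service $13.54 = $159.52

$159.52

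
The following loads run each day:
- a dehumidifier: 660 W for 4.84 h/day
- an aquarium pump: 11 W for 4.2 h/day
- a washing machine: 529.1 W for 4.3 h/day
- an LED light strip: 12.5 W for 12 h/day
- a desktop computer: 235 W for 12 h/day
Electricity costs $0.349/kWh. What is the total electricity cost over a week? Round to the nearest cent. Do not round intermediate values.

dehumidifier: 660 W × 4.84 h × 7 d = 22,361 Wh = 22.36 kWh
aquarium pump: 11 W × 4.2 h × 7 d = 323 Wh = 0.3234 kWh
washing machine: 529.1 W × 4.3 h × 7 d = 15,926 Wh = 15.93 kWh
LED light strip: 12.5 W × 12 h × 7 d = 1,050 Wh = 1.05 kWh
desktop computer: 235 W × 12 h × 7 d = 19,740 Wh = 19.74 kWh
Total energy = 22.36 + 0.3234 + 15.93 + 1.05 + 19.74 = 59.4 kWh
Cost = 59.4 kWh × $0.349 = $20.73

$20.73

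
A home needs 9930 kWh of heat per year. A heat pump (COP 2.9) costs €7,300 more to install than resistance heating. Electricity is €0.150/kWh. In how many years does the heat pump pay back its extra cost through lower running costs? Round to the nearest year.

7 years

Resistance: 9930 kWh × €0.150 = €1,489.50/yr
Heat pump: 9930 / 2.9 = 3424 kWh in → × €0.150 = €513.62/yr
Annual savings = €975.88
Payback = €7,300 / €975.88 = 7.48 years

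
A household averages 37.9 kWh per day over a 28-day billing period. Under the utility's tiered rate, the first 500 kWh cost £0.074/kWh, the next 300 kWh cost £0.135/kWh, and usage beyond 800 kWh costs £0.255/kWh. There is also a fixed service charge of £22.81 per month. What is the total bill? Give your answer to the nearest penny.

£166.92

Usage = 37.9 kWh/day × 28 days = 1061.2 kWh
First 500 kWh × £0.074 = £37.00
Next 300 kWh × £0.135 = £40.50
Remaining 261.2 kWh × £0.255 = £66.61
Energy charge = £144.11; + service £22.81 = £166.92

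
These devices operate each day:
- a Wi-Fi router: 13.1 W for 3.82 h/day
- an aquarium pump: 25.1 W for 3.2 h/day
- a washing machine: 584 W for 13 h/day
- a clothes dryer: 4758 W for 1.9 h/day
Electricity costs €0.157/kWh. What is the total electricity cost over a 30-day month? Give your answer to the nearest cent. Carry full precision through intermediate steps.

€78.95

Wi-Fi router: 13.1 W × 3.82 h × 30 d = 1,501 Wh = 1.501 kWh
aquarium pump: 25.1 W × 3.2 h × 30 d = 2,410 Wh = 2.41 kWh
washing machine: 584 W × 13 h × 30 d = 227,760 Wh = 227.8 kWh
clothes dryer: 4758 W × 1.9 h × 30 d = 271,206 Wh = 271.2 kWh
Total energy = 1.501 + 2.41 + 227.8 + 271.2 = 502.9 kWh
Cost = 502.9 kWh × €0.157 = €78.95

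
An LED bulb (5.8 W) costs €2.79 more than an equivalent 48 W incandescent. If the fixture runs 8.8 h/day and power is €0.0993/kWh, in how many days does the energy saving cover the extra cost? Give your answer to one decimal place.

Power saved = 48 − 5.8 = 42.2 W
Daily energy saved = 42.2 W × 8.8 h = 371.4 Wh = 0.37136 kWh
Daily savings = 0.37136 × €0.0993 = €0.0369
Payback = €2.79 / €0.0369 per day = 75.66 days

75.7 days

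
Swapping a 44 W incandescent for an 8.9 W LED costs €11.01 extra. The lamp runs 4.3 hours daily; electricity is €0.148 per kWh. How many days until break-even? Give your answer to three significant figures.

493 days

Power saved = 44 − 8.9 = 35.1 W
Daily energy saved = 35.1 W × 4.3 h = 150.9 Wh = 0.15093 kWh
Daily savings = 0.15093 × €0.148 = €0.0223
Payback = €11.01 / €0.0223 per day = 492.9 days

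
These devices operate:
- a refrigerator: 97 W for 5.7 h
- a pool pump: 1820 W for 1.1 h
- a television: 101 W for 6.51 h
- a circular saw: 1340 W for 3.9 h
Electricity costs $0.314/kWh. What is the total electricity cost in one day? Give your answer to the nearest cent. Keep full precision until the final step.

refrigerator: 97 W × 5.7 h = 553 Wh = 0.5529 kWh
pool pump: 1820 W × 1.1 h = 2,002 Wh = 2.002 kWh
television: 101 W × 6.51 h = 658 Wh = 0.6575 kWh
circular saw: 1340 W × 3.9 h = 5,226 Wh = 5.226 kWh
Total energy = 0.5529 + 2.002 + 0.6575 + 5.226 = 8.438 kWh
Cost = 8.438 kWh × $0.314 = $2.65

$2.65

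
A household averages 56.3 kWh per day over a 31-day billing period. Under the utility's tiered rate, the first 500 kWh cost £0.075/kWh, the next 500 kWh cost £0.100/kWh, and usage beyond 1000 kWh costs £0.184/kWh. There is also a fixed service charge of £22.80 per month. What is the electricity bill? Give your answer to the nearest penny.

Usage = 56.3 kWh/day × 31 days = 1745.3 kWh
First 500 kWh × £0.075 = £37.50
Next 500 kWh × £0.100 = £50.00
Remaining 745.3 kWh × £0.184 = £137.14
Energy charge = £224.64; + service £22.80 = £247.44

£247.44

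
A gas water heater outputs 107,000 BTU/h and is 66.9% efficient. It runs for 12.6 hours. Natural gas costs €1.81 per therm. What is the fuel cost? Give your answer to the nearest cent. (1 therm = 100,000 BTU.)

Heat delivered = 107,000 BTU/h × 12.6 h = 1,348,200 BTU
Gas input = 1,348,200 / 0.669 = 2,015,247 BTU
= 2,015,247 / 100,000 = 20.15 therm
Cost = 20.15 × €1.81/therm = €36.48

€36.48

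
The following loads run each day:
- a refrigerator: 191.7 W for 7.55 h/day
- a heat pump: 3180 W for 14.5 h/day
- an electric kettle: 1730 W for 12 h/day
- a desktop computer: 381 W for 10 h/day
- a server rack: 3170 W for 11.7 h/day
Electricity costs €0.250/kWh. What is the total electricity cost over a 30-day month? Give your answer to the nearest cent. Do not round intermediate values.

€819.12

refrigerator: 191.7 W × 7.55 h × 30 d = 43,420 Wh = 43.42 kWh
heat pump: 3180 W × 14.5 h × 30 d = 1,383,300 Wh = 1,383 kWh
electric kettle: 1730 W × 12 h × 30 d = 622,800 Wh = 622.8 kWh
desktop computer: 381 W × 10 h × 30 d = 114,300 Wh = 114.3 kWh
server rack: 3170 W × 11.7 h × 30 d = 1,112,670 Wh = 1,113 kWh
Total energy = 43.42 + 1,383 + 622.8 + 114.3 + 1,113 = 3,276 kWh
Cost = 3,276 kWh × €0.250 = €819.12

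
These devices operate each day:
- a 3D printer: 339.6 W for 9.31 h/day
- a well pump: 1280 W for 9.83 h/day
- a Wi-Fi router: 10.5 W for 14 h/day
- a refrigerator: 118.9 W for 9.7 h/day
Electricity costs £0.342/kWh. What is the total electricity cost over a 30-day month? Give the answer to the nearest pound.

3D printer: 339.6 W × 9.31 h × 30 d = 94,850 Wh = 94.85 kWh
well pump: 1280 W × 9.83 h × 30 d = 377,472 Wh = 377.5 kWh
Wi-Fi router: 10.5 W × 14 h × 30 d = 4,410 Wh = 4.41 kWh
refrigerator: 118.9 W × 9.7 h × 30 d = 34,600 Wh = 34.6 kWh
Total energy = 94.85 + 377.5 + 4.41 + 34.6 = 511.3 kWh
Cost = 511.3 kWh × £0.342 = £174.88 ≈ £175

£175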